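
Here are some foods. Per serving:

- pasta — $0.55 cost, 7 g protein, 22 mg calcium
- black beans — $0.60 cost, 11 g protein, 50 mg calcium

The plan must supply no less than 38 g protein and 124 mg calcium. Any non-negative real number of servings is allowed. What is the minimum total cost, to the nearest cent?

With two linear requirements the optimum uses one or two foods; enumerate the corners.
pasta only: max(38/7, 124/22) = 5.636 servings → $3.10.
black beans only: max(38/11, 124/50) = 3.455 servings → $2.07.
pasta + black beans with both tight: 4.963 servings and 0.2963 servings → $2.91.
The minimum over all feasible corners is $2.07.

$2.07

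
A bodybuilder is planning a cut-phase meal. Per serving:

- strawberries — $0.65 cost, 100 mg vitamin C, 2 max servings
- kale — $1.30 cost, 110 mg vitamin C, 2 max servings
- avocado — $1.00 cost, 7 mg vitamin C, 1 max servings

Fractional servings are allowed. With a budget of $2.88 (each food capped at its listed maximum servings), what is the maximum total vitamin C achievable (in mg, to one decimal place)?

333.7 mg

Vitamin C per dollar: strawberries 153.8, kale 84.62, avocado 7.
Take 2 servings of strawberries: spends $1.30, +200.0 mg vitamin C (running total 200.0 mg).
Take 1.215 servings of kale: spends $1.58, +133.7 mg vitamin C (running total 333.7 mg).
Filling greedily by vitamin C-per-dollar is optimal for one linear limit, giving 333.7 mg.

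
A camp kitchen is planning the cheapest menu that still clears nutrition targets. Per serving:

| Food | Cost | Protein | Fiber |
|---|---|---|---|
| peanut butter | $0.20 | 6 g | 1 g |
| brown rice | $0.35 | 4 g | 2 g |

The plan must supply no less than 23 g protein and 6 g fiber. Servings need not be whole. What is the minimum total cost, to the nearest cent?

$1.12

peanut butter only: max(23/6, 6/1) = 6 servings → $1.20.
brown rice only: max(23/4, 6/2) = 5.75 servings → $2.01.
peanut butter + brown rice with both tight: 2.75 servings and 1.625 servings → $1.12.
Cheapest feasible corner: $1.12.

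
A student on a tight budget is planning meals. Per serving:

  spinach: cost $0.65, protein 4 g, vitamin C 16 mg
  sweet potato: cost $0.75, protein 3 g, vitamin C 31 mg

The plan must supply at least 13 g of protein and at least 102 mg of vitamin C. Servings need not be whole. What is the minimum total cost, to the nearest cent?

$2.80

With two linear requirements the optimum uses one or two foods; enumerate the corners.
spinach only: max(13/4, 102/16) = 6.375 servings → $4.14.
sweet potato only: max(13/3, 102/31) = 4.333 servings → $3.25.
spinach + sweet potato with both tight: 1.276 servings and 2.632 servings → $2.80.
Cheapest feasible corner: $2.80.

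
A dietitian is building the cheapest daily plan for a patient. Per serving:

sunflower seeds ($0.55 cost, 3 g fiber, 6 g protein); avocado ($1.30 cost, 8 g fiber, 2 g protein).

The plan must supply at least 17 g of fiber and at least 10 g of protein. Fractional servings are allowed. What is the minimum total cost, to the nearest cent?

$2.83

For a min-cost LP with two ≥-constraints, a basic feasible solution has at most two positive variables.
sunflower seeds only: max(17/3, 10/6) = 5.667 servings → $3.12.
avocado only: max(17/8, 10/2) = 5 servings → $6.50.
sunflower seeds + avocado with both tight: 1.095 servings and 1.714 servings → $2.83.
Cheapest feasible corner: $2.83.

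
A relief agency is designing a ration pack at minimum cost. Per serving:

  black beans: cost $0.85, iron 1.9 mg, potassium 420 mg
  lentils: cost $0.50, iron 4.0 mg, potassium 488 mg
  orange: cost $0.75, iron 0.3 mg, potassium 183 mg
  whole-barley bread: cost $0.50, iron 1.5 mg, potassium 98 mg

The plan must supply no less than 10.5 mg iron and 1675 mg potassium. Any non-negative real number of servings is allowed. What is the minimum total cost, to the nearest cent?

$1.72

This is a tiny linear program; its minimum lies at a vertex of the feasible set. List the vertices and price them.
black beans only: max(10.5/1.9, 1675/420) = 5.526 servings → $4.70.
lentils only: max(10.5/4.0, 1675/488) = 3.432 servings → $1.72.
orange only: max(10.5/0.3, 1675/183) = 35 servings → $26.25.
whole-barley bread only: max(10.5/1.5, 1675/98) = 17.09 servings → $8.55.
black beans + lentils with both tight: 2.094 servings and 1.631 servings → $2.59.
black beans + orange: intersection lies outside the first quadrant.
black beans + whole-barley bread with both tight: 3.343 servings and 2.766 servings → $4.22.
lentils + orange with both tight: 2.423 servings and 2.691 servings → $3.23.
lentils + whole-barley bread: intersection lies outside the first quadrant.
orange + whole-barley bread with both tight: 6.053 servings and 5.789 servings → $7.43.
Cheapest feasible corner: $1.72.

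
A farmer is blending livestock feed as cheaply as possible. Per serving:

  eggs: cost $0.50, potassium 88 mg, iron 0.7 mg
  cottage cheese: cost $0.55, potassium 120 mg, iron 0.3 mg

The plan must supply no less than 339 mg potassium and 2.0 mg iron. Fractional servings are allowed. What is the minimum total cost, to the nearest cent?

For a min-cost LP with two ≥-constraints, a basic feasible solution has at most two positive variables.
eggs only: max(339/88, 2.0/0.7) = 3.852 servings → $1.93.
cottage cheese only: max(339/120, 2.0/0.3) = 6.667 servings → $3.67.
eggs + cottage cheese with both tight: 2.401 servings and 1.064 servings → $1.79.
So the least-cost plan costs $1.79.

$1.79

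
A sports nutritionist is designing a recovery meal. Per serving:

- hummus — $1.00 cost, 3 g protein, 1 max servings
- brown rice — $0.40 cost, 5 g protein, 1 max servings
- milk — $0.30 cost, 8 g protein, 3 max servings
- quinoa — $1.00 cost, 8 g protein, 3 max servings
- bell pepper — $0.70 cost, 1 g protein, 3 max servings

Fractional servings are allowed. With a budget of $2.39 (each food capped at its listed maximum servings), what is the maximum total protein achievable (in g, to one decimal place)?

Protein per dollar: milk 26.67, brown rice 12.5, quinoa 8, hummus 3, bell pepper 1.429.
Take 3 servings of milk: spends $0.90, +24.0 g protein (running total 24.0 g).
Take 1 serving of brown rice: spends $0.40, +5.0 g protein (running total 29.0 g).
Take 1.09 servings of quinoa: spends $1.09, +8.7 g protein (running total 37.7 g).
Filling greedily by protein-per-dollar is optimal for one linear limit, giving 37.7 g.

37.7 g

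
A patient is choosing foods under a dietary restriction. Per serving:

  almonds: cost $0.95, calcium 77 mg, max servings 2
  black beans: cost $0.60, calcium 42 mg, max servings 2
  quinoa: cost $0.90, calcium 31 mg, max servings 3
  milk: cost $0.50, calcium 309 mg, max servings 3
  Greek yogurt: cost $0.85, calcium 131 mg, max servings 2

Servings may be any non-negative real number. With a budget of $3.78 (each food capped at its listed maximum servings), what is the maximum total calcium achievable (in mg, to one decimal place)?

1236.0 mg

Calcium per dollar: milk 618, Greek yogurt 154.1, almonds 81.05, black beans 70, quinoa 34.44.
Take 3 servings of milk: spends $1.50, +927.0 mg calcium (running total 927.0 mg).
Take 2 servings of Greek yogurt: spends $1.70, +262.0 mg calcium (running total 1189.0 mg).
Take 0.6105 servings of almonds: spends $0.58, +47.0 mg calcium (running total 1236.0 mg).
Greedy by best ratio exhausts the cost allowance optimally: 1236.0 mg.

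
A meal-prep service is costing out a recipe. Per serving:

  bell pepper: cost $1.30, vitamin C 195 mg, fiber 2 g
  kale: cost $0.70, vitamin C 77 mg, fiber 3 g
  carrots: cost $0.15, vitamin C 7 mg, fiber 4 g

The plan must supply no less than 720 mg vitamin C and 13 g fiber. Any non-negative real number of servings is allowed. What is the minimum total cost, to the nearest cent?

$4.95

The cheapest plan sits at a corner of the feasible region — with two constraints it uses at most two foods.
bell pepper only: max(720/195, 13/2) = 6.5 servings → $8.45.
kale only: max(720/77, 13/3) = 9.351 servings → $6.55.
carrots only: max(720/7, 13/4) = 102.9 servings → $15.43.
bell pepper + kale with both tight: 2.689 servings and 2.541 servings → $5.27.
bell pepper + carrots with both tight: 3.641 servings and 1.43 servings → $4.95.
kale + carrots with both targets exact would need a negative amount; discard.
The minimum over all feasible corners is $4.95.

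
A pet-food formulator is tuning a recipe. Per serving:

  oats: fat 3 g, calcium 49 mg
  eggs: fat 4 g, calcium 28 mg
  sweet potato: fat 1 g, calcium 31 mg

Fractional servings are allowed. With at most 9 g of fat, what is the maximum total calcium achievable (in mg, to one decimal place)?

Calcium per g fat: sweet potato 31, oats 16.33, eggs 7.
With no serving limits, spend the whole fat allowance on sweet potato: 9 g / 1 g × 31 mg = 279.0 mg.

279.0 mg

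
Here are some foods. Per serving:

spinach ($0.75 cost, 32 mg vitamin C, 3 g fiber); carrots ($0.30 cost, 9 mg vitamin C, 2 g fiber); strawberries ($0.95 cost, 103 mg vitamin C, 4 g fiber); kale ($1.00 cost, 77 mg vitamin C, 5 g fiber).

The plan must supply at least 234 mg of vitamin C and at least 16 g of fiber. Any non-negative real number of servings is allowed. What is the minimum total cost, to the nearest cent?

A basic optimal solution has at most two foods positive. Try each food alone and each pair with both targets met exactly.
spinach only: max(234/32, 16/3) = 7.312 servings → $5.48.
carrots only: max(234/9, 16/2) = 26 servings → $7.80.
strawberries only: max(234/103, 16/4) = 4 servings → $3.80.
kale only: max(234/77, 16/5) = 3.2 servings → $3.20.
spinach + carrots with both targets exact would need a negative amount; discard.
spinach + strawberries with both tight: 3.934 servings and 1.05 servings → $3.95.
spinach + kale with both tight: 0.8732 servings and 2.676 servings → $3.33.
carrots + strawberries with both tight: 4.188 servings and 1.906 servings → $3.07.
carrots + kale with both tight: 0.5688 servings and 2.972 servings → $3.14.
strawberries + kale with both targets exact would need a negative amount; discard.
Cheapest feasible corner: $3.07.

$3.07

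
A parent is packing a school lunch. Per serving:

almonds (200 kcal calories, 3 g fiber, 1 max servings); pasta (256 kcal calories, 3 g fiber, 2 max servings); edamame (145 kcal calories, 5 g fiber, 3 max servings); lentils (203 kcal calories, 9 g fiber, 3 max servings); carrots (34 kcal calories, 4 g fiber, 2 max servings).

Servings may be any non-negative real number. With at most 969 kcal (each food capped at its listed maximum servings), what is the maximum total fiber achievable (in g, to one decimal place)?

Fiber per kcal: carrots 0.1176, lentils 0.04433, edamame 0.03448, almonds 0.015, pasta 0.01172.
Take 2 servings of carrots: uses 68 kcal, +8.0 g fiber (running total 8.0 g).
Take 3 servings of lentils: uses 609 kcal, +27.0 g fiber (running total 35.0 g).
Take 2.014 servings of edamame: uses 292 kcal, +10.1 g fiber (running total 45.1 g).
Greedy by best ratio exhausts the calories allowance optimally: 45.1 g.

45.1 g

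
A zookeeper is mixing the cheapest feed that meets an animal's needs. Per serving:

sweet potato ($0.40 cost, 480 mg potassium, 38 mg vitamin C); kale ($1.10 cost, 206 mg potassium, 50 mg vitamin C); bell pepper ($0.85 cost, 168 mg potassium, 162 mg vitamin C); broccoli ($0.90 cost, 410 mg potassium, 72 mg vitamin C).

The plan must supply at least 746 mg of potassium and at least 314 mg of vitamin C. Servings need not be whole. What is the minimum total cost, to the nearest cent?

$1.84

Two binding constraints pin down two serving amounts, so the optimal mix uses at most two foods. The candidates are each food alone (scaled to the tighter of potassium/vitamin C) and each pair with both constraints tight.
sweet potato only: max(746/480, 314/38) = 8.263 servings → $3.31.
kale only: max(746/206, 314/50) = 6.28 servings → $6.91.
bell pepper only: max(746/168, 314/162) = 4.44 servings → $3.77.
broccoli only: max(746/410, 314/72) = 4.361 servings → $3.92.
sweet potato + kale: intersection lies outside the first quadrant.
sweet potato + bell pepper with both tight: 0.9541 servings and 1.714 servings → $1.84.
sweet potato + broccoli with both targets exact would need a negative amount; discard.
kale + bell pepper with both tight: 2.727 servings and 1.097 servings → $3.93.
kale + broccoli with both targets exact would need a negative amount; discard.
bell pepper + broccoli with both tight: 1.381 servings and 1.254 servings → $2.30.
So the least-cost plan costs $1.84.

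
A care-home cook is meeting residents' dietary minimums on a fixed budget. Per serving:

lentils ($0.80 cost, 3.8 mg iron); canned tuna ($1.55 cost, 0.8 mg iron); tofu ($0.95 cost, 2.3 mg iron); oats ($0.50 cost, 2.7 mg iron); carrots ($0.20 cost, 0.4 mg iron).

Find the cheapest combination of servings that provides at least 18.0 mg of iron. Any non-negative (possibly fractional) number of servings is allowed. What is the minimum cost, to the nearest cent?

Cost per mg of iron: oats $0.1852, lentils $0.2105, tofu $0.4130, carrots $0.5000, canned tuna $1.9375.
With no serving limits, use only oats: 18.0 mg / 2.7 mg = 6.667 servings × $0.50 = $3.33.

$3.33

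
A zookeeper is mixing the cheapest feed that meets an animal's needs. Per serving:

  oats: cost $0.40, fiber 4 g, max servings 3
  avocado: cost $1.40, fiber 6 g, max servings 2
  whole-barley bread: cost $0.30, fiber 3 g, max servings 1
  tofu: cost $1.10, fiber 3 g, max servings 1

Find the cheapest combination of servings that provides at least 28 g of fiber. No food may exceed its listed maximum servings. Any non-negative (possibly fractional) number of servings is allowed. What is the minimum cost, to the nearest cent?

$4.67

Cost per g of fiber: oats $0.1000, whole-barley bread $0.1000, avocado $0.2333, tofu $0.3667.
Take 3 servings of oats: +12.0 g fiber for $1.20 (total $1.20, still need 16.0 g).
Take 1 serving of whole-barley bread: +3.0 g fiber for $0.30 (total $1.50, still need 13.0 g).
Take 2 servings of avocado: +12.0 g fiber for $2.80 (total $4.30, still need 1.0 g).
Take 0.3333 servings of tofu: +1.0 g fiber for $0.37 (total $4.67, still need 0.0 g).
Filling from the cheapest source first is optimal under one linear minimum: $4.67.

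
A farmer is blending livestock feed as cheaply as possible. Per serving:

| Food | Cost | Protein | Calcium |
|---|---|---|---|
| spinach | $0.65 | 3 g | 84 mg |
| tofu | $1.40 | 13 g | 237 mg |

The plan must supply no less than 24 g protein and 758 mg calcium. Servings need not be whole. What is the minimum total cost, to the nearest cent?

With two linear requirements the optimum uses one or two foods; enumerate the corners.
spinach only: max(24/3, 758/84) = 9.024 servings → $5.87.
tofu only: max(24/13, 758/237) = 3.198 servings → $4.48.
spinach + tofu: the both-tight solution has a negative serving — not a feasible corner.
The minimum over all feasible corners is $4.48.

$4.48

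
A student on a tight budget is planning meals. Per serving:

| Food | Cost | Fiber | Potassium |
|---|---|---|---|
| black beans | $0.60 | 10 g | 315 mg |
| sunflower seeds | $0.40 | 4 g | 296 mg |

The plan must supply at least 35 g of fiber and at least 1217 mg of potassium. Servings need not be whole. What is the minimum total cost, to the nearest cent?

$2.21

For a min-cost LP with two ≥-constraints, a basic feasible solution has at most two positive variables.
black beans only: max(35/10, 1217/315) = 3.863 servings → $2.32.
sunflower seeds only: max(35/4, 1217/296) = 8.75 servings → $3.50.
black beans + sunflower seeds with both tight: 3.231 servings and 0.6735 servings → $2.21.
The minimum over all feasible corners is $2.21.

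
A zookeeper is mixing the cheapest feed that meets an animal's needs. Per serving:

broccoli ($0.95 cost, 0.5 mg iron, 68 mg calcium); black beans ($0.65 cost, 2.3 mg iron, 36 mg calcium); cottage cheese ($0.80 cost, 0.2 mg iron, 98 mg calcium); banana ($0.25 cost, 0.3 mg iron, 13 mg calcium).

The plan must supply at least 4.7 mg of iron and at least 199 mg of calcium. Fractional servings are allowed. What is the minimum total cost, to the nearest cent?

The cheapest plan sits at a corner of the feasible region — with two constraints it uses at most two foods.
broccoli only: max(4.7/0.5, 199/68) = 9.4 servings → $8.93.
black beans only: max(4.7/2.3, 199/36) = 5.528 servings → $3.59.
cottage cheese only: max(4.7/0.2, 199/98) = 23.5 servings → $18.80.
banana only: max(4.7/0.3, 199/13) = 15.67 servings → $3.92.
broccoli + black beans with both tight: 2.085 servings and 1.59 servings → $3.01.
broccoli + cottage cheese with both targets exact would need a negative amount; discard.
broccoli + banana: intersection lies outside the first quadrant.
black beans + cottage cheese with both tight: 1.929 servings and 1.322 servings → $2.31.
black beans + banana with both tight: 0.0733 servings and 15.1 servings → $3.82.
cottage cheese + banana: the both-tight solution has a negative serving — not a feasible corner.
Cheapest feasible corner: $2.31.

$2.31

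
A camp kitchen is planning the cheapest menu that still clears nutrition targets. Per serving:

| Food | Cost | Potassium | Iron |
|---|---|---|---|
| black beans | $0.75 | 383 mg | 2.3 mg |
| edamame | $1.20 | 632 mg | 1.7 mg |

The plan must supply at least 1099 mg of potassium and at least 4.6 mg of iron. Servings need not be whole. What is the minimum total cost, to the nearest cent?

$2.12

At the optimum either one food covers both requirements or two foods hit both targets exactly; no other combination can be cheaper.
black beans only: max(1099/383, 4.6/2.3) = 2.869 servings → $2.15.
edamame only: max(1099/632, 4.6/1.7) = 2.706 servings → $3.25.
black beans + edamame with both tight: 1.295 servings and 0.9544 servings → $2.12.
So the least-cost plan costs $2.12.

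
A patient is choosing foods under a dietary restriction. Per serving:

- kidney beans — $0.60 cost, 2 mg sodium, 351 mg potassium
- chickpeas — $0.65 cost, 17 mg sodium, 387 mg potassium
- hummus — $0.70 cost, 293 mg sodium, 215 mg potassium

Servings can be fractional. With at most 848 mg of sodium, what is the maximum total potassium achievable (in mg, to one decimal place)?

148824.0 mg

Potassium per mg sodium: kidney beans 175.5, chickpeas 22.76, hummus 0.7338.
With no serving limits, spend the whole sodium allowance on kidney beans: 848 mg / 2 mg × 351 mg = 148824.0 mg.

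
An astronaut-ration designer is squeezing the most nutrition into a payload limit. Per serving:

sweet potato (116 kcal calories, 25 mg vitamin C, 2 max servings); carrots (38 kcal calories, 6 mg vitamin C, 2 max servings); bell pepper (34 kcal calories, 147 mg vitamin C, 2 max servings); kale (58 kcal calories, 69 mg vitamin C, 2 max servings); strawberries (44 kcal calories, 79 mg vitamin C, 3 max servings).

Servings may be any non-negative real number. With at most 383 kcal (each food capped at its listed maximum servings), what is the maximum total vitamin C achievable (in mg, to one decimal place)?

683.4 mg

Vitamin C per kcal: bell pepper 4.324, strawberries 1.795, kale 1.19, sweet potato 0.2155, carrots 0.1579.
Take 2 servings of bell pepper: uses 68 kcal, +294.0 mg vitamin C (running total 294.0 mg).
Take 3 servings of strawberries: uses 132 kcal, +237.0 mg vitamin C (running total 531.0 mg).
Take 2 servings of kale: uses 116 kcal, +138.0 mg vitamin C (running total 669.0 mg).
Take 0.5776 servings of sweet potato: uses 67 kcal, +14.4 mg vitamin C (running total 683.4 mg).
Filling greedily by vitamin C-per-kcal is optimal for one linear limit, giving 683.4 mg.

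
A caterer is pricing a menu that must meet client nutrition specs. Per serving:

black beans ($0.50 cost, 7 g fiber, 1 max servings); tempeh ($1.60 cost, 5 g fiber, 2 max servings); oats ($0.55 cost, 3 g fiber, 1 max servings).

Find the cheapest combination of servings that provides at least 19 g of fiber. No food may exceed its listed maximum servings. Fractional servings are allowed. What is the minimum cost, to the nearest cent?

$3.93

Cost per g of fiber: black beans $0.0714, oats $0.1833, tempeh $0.3200.
Take 1 serving of black beans: +7.0 g fiber for $0.50 (total $0.50, still need 12.0 g).
Take 1 serving of oats: +3.0 g fiber for $0.55 (total $1.05, still need 9.0 g).
Take 1.8 servings of tempeh: +9.0 g fiber for $2.88 (total $3.93, still need 0.0 g).
Filling from the cheapest source first is optimal under one linear minimum: $3.93.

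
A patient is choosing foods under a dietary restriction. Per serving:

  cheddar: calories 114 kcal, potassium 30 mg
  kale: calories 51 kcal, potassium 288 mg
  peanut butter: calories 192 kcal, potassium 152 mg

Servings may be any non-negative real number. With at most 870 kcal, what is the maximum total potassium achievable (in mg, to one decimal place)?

4912.9 mg

Potassium per kcal: kale 5.647, peanut butter 0.7917, cheddar 0.2632.
With no serving limits, spend the whole calories allowance on kale: 870 kcal / 51 kcal × 288 mg = 4912.9 mg.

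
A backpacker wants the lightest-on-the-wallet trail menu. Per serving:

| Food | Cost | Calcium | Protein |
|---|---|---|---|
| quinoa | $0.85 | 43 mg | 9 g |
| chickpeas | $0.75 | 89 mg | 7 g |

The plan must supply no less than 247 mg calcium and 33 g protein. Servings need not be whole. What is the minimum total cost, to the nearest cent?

Minimising a linear cost over {calcium ≥ 247, protein ≥ 33, servings ≥ 0} — the optimum is at a vertex, using one or two foods.
quinoa only: max(247/43, 33/9) = 5.744 servings → $4.88.
chickpeas only: max(247/89, 33/7) = 4.714 servings → $3.54.
quinoa + chickpeas with both tight: 2.416 servings and 1.608 servings → $3.26.
So the least-cost plan costs $3.26.

$3.26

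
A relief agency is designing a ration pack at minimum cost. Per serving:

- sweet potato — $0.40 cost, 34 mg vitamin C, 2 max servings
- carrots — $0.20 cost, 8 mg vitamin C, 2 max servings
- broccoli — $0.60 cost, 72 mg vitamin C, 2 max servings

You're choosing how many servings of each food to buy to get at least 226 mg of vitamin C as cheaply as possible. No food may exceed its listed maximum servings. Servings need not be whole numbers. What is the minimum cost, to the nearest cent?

Cost per mg of vitamin C: broccoli $0.0083, sweet potato $0.0118, carrots $0.0250.
Take 2 servings of broccoli: +144.0 mg vitamin C for $1.20 (total $1.20, still need 82.0 mg).
Take 2 servings of sweet potato: +68.0 mg vitamin C for $0.80 (total $2.00, still need 14.0 mg).
Take 1.75 servings of carrots: +14.0 mg vitamin C for $0.35 (total $2.35, still need 0.0 mg).
Filling from the cheapest source first is optimal under one linear minimum: $2.35.

$2.35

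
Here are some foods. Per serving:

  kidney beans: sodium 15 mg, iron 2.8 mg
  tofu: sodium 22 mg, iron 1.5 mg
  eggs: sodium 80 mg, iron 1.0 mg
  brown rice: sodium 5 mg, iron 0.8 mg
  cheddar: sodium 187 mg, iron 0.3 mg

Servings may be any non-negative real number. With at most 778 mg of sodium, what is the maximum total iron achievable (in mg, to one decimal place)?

145.2 mg

Iron per mg sodium: kidney beans 0.1867, brown rice 0.16, tofu 0.06818, eggs 0.0125, cheddar 0.001604.
With no serving limits, spend the whole sodium allowance on kidney beans: 778 mg / 15 mg × 2.8 mg = 145.2 mg.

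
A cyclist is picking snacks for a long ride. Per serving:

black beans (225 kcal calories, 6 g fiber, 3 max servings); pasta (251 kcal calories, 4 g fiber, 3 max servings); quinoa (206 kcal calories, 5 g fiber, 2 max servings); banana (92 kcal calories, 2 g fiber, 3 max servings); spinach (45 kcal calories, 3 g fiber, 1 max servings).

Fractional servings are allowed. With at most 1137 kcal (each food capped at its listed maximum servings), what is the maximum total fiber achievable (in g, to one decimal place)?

Fiber per kcal: spinach 0.06667, black beans 0.02667, quinoa 0.02427, banana 0.02174, pasta 0.01594.
Take 1 serving of spinach: uses 45 kcal, +3.0 g fiber (running total 3.0 g).
Take 3 servings of black beans: uses 675 kcal, +18.0 g fiber (running total 21.0 g).
Take 2 servings of quinoa: uses 412 kcal, +10.0 g fiber (running total 31.0 g).
Take 0.05435 servings of banana: uses 5 kcal, +0.1 g fiber (running total 31.1 g).
Greedy by best ratio exhausts the calories allowance optimally: 31.1 g.

31.1 g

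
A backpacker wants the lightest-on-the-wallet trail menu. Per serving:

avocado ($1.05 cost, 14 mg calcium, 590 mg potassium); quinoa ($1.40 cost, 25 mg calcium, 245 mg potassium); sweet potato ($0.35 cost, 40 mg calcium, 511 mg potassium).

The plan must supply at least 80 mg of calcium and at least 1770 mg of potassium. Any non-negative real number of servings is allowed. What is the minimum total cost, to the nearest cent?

A basic optimal solution has at most two foods positive. Try each food alone and each pair with both targets met exactly.
avocado only: max(80/14, 1770/590) = 5.714 servings → $6.00.
quinoa only: max(80/25, 1770/245) = 7.224 servings → $10.11.
sweet potato only: max(80/40, 1770/511) = 3.464 servings → $1.21.
avocado + quinoa with both tight: 2.178 servings and 1.981 servings → $5.06.
avocado + sweet potato with both tight: 1.819 servings and 1.363 servings → $2.39.
quinoa + sweet potato: intersection lies outside the first quadrant.
Cheapest feasible corner: $1.21.

$1.21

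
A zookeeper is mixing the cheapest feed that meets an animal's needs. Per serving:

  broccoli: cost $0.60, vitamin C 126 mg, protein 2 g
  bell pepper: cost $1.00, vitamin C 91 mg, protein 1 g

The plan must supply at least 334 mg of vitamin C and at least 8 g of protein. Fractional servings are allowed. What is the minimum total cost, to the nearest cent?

broccoli only: max(334/126, 8/2) = 4 servings → $2.40.
bell pepper only: max(334/91, 8/1) = 8 servings → $8.00.
broccoli + bell pepper: intersection lies outside the first quadrant.
So the least-cost plan costs $2.40.

$2.40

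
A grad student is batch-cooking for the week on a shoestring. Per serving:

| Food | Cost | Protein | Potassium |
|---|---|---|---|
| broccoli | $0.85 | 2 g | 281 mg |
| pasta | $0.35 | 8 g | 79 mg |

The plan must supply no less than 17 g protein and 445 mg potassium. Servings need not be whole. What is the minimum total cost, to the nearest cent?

$1.55

Check every corner: each single food scaled to meet both minima, and each pair solved so both constraints bind.
broccoli only: max(17/2, 445/281) = 8.5 servings → $7.22.
pasta only: max(17/8, 445/79) = 5.633 servings → $1.97.
broccoli + pasta with both tight: 1.061 servings and 1.86 servings → $1.55.
So the least-cost plan costs $1.55.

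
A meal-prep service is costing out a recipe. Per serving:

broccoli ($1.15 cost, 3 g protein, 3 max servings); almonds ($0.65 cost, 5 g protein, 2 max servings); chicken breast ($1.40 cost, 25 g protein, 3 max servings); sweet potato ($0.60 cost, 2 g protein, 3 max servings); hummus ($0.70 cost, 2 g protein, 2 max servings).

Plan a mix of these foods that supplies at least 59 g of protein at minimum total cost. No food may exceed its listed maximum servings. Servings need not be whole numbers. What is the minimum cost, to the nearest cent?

$3.30

Cost per g of protein: chicken breast $0.0560, almonds $0.1300, sweet potato $0.3000, hummus $0.3500, broccoli $0.3833.
Take 2.36 servings of chicken breast: +59.0 g protein for $3.30 (total $3.30, still need 0.0 g).
Greedy by cheapest-per-g is optimal for a single linear constraint, so the minimum cost is $3.30.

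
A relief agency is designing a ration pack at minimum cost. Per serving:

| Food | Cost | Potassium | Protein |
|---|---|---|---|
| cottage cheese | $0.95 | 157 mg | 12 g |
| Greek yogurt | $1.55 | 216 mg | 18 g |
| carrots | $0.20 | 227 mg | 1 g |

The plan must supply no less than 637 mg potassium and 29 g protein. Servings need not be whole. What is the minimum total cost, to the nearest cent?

With two linear requirements the optimum uses one or two foods; enumerate the corners.
cottage cheese only: max(637/157, 29/12) = 4.057 servings → $3.85.
Greek yogurt only: max(637/216, 29/18) = 2.949 servings → $4.57.
carrots only: max(637/227, 29/1) = 29 servings → $5.80.
cottage cheese + Greek yogurt with both targets exact would need a negative amount; discard.
cottage cheese + carrots with both tight: 2.316 servings and 1.204 servings → $2.44.
Greek yogurt + carrots with both tight: 1.536 servings and 1.344 servings → $2.65.
So the least-cost plan costs $2.44.

$2.44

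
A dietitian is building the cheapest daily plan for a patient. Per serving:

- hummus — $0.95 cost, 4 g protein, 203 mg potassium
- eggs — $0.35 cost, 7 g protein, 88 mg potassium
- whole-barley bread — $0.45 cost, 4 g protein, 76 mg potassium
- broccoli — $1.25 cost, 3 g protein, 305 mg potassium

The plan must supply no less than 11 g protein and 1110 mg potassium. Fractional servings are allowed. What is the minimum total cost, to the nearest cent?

$4.41

Check every corner: each single food scaled to meet both minima, and each pair solved so both constraints bind.
hummus only: max(11/4, 1110/203) = 5.468 servings → $5.19.
eggs only: max(11/7, 1110/88) = 12.61 servings → $4.41.
whole-barley bread only: max(11/4, 1110/76) = 14.61 servings → $6.57.
broccoli only: max(11/3, 1110/305) = 3.667 servings → $4.58.
hummus + eggs: intersection lies outside the first quadrant.
hummus + whole-barley bread: the both-tight solution has a negative serving — not a feasible corner.
hummus + broccoli with both tight: 0.04092 servings and 3.612 servings → $4.55.
eggs + whole-barley bread with both targets exact would need a negative amount; discard.
eggs + broccoli with both tight: 0.01336 servings and 3.635 servings → $4.55.
whole-barley bread + broccoli with both tight: 0.0252 servings and 3.633 servings → $4.55.
So the least-cost plan costs $4.41.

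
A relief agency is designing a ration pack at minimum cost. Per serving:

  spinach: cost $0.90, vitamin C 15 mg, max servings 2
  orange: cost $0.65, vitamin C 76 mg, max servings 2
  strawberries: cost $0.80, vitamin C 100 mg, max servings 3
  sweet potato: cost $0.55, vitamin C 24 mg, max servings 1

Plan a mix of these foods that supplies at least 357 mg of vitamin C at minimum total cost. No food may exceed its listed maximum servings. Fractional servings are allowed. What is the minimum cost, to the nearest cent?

Cost per mg of vitamin C: strawberries $0.0080, orange $0.0086, sweet potato $0.0229, spinach $0.0600.
Take 3 servings of strawberries: +300.0 mg vitamin C for $2.40 (total $2.40, still need 57.0 mg).
Take 0.75 servings of orange: +57.0 mg vitamin C for $0.49 (total $2.89, still need 0.0 mg).
Greedy by cheapest-per-mg is optimal for a single linear constraint, so the minimum cost is $2.89.

$2.89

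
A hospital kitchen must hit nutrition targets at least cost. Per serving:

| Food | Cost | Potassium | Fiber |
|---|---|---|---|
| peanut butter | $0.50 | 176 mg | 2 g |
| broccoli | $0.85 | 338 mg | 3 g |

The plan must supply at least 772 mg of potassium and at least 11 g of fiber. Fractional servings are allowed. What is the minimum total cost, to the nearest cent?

$2.75

This is a tiny linear program; its minimum lies at a vertex of the feasible set. List the vertices and price them.
peanut butter only: max(772/176, 11/2) = 5.5 servings → $2.75.
broccoli only: max(772/338, 11/3) = 3.667 servings → $3.12.
peanut butter + broccoli: the both-tight solution has a negative serving — not a feasible corner.
Cheapest feasible corner: $2.75.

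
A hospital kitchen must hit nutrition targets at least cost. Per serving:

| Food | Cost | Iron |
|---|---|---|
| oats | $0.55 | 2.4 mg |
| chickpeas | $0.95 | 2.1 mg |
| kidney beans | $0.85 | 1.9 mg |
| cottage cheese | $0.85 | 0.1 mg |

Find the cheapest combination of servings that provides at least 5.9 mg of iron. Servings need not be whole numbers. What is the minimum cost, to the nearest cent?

Cost per mg of iron: oats $0.2292, kidney beans $0.4474, chickpeas $0.4524, cottage cheese $8.5000.
With no serving limits, use only oats: 5.9 mg / 2.4 mg = 2.458 servings × $0.55 = $1.35.

$1.35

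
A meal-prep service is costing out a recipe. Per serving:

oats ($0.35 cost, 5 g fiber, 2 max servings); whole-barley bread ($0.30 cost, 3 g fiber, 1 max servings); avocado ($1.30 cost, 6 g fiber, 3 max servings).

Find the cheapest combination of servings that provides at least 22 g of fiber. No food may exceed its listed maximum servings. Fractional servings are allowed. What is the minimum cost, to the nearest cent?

Cost per g of fiber: oats $0.0700, whole-barley bread $0.1000, avocado $0.2167.
Take 2 servings of oats: +10.0 g fiber for $0.70 (total $0.70, still need 12.0 g).
Take 1 serving of whole-barley bread: +3.0 g fiber for $0.30 (total $1.00, still need 9.0 g).
Take 1.5 servings of avocado: +9.0 g fiber for $1.95 (total $2.95, still need 0.0 g).
Greedy by cheapest-per-g is optimal for a single linear constraint, so the minimum cost is $2.95.

$2.95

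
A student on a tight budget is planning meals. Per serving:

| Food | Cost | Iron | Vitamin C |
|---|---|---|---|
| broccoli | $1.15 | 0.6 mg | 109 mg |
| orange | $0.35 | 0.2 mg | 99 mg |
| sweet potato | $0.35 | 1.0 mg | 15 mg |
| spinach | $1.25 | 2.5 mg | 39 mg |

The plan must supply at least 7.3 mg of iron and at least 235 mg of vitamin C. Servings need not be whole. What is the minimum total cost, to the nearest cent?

$2.92

An LP optimum is at a vertex; with two nutrient constraints at most two foods are used. Check each candidate.
broccoli only: max(7.3/0.6, 235/109) = 12.17 servings → $13.99.
orange only: max(7.3/0.2, 235/99) = 36.5 servings → $12.78.
sweet potato only: max(7.3/1.0, 235/15) = 15.67 servings → $5.48.
spinach only: max(7.3/2.5, 235/39) = 6.026 servings → $7.53.
broccoli + orange with both targets exact would need a negative amount; discard.
broccoli + sweet potato with both tight: 1.255 servings and 6.547 servings → $3.73.
broccoli + spinach with both tight: 1.216 servings and 2.628 servings → $4.68.
orange + sweet potato with both tight: 1.307 servings and 7.039 servings → $2.92.
orange + spinach with both tight: 1.263 servings and 2.819 servings → $3.97.
sweet potato + spinach with both targets exact would need a negative amount; discard.
The minimum over all feasible corners is $2.92.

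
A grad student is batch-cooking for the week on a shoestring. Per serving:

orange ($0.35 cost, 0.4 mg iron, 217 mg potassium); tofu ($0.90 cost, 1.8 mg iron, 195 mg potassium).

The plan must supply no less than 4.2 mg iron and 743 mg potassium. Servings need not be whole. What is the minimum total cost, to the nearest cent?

The cheapest plan sits at a corner of the feasible region — with two constraints it uses at most two foods.
orange only: max(4.2/0.4, 743/217) = 10.5 servings → $3.67.
tofu only: max(4.2/1.8, 743/195) = 3.81 servings → $3.43.
orange + tofu with both tight: 1.658 servings and 1.965 servings → $2.35.
So the least-cost plan costs $2.35.

$2.35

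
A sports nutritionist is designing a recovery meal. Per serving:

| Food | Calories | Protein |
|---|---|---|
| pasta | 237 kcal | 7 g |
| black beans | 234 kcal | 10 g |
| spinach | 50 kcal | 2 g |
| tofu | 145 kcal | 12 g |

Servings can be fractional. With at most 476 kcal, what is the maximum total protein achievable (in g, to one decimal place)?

39.4 g

Protein per kcal: tofu 0.08276, black beans 0.04274, spinach 0.04, pasta 0.02954.
With no serving limits, spend the whole calories allowance on tofu: 476 kcal / 145 kcal × 12 g = 39.4 g.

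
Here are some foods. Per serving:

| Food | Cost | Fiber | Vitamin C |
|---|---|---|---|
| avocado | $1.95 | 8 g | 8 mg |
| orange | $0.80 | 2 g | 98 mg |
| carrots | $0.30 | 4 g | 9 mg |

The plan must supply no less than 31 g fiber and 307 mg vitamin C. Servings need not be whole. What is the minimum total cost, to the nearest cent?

At the optimum either one food covers both requirements or two foods hit both targets exactly; no other combination can be cheaper.
avocado only: max(31/8, 307/8) = 38.38 servings → $74.83.
orange only: max(31/2, 307/98) = 15.5 servings → $12.40.
carrots only: max(31/4, 307/9) = 34.11 servings → $10.23.
avocado + orange with both tight: 3.156 servings and 2.875 servings → $8.45.
avocado + carrots with both targets exact would need a negative amount; discard.
orange + carrots with both tight: 2.537 servings and 6.481 servings → $3.97.
So the least-cost plan costs $3.97.

$3.97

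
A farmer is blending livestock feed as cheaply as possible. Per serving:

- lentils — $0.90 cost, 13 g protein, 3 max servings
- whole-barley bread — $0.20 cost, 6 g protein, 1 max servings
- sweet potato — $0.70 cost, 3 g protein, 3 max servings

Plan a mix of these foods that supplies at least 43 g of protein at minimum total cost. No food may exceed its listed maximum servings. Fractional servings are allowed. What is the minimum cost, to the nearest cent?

Cost per g of protein: whole-barley bread $0.0333, lentils $0.0692, sweet potato $0.2333.
Take 1 serving of whole-barley bread: +6.0 g protein for $0.20 (total $0.20, still need 37.0 g).
Take 2.846 servings of lentils: +37.0 g protein for $2.56 (total $2.76, still need 0.0 g).
Filling from the cheapest source first is optimal under one linear minimum: $2.76.

$2.76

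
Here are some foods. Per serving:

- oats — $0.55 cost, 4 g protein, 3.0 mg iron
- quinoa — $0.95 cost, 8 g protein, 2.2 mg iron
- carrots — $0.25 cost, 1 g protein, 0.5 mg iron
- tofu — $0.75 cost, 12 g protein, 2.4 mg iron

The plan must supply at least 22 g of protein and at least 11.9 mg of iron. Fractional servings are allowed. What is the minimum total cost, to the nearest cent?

Two binding constraints pin down two serving amounts, so the optimal mix uses at most two foods. The candidates are each food alone (scaled to the tighter of protein/iron) and each pair with both constraints tight.
oats only: max(22/4, 11.9/3.0) = 5.5 servings → $3.02.
quinoa only: max(22/8, 11.9/2.2) = 5.409 servings → $5.14.
carrots only: max(22/1, 11.9/0.5) = 23.8 servings → $5.95.
tofu only: max(22/12, 11.9/2.4) = 4.958 servings → $3.72.
oats + quinoa with both tight: 3.079 servings and 1.211 servings → $2.84.
oats + carrots with both tight: 0.9 servings and 18.4 servings → $5.09.
oats + tofu with both tight: 3.409 servings and 0.697 servings → $2.40.
quinoa + carrots with both targets exact would need a negative amount; discard.
quinoa + tofu with both targets exact would need a negative amount; discard.
carrots + tofu: intersection lies outside the first quadrant.
Cheapest feasible corner: $2.40.

$2.40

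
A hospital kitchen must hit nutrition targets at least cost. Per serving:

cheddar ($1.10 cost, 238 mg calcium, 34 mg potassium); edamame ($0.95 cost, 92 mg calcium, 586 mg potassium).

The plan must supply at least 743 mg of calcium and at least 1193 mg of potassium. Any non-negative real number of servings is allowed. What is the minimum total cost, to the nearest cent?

Minimising a linear cost over {calcium ≥ 743, potassium ≥ 1193, servings ≥ 0} — the optimum is at a vertex, using one or two foods.
cheddar only: max(743/238, 1193/34) = 35.09 servings → $38.60.
edamame only: max(743/92, 1193/586) = 8.076 servings → $7.67.
cheddar + edamame with both tight: 2.388 servings and 1.897 servings → $4.43.
So the least-cost plan costs $4.43.

$4.43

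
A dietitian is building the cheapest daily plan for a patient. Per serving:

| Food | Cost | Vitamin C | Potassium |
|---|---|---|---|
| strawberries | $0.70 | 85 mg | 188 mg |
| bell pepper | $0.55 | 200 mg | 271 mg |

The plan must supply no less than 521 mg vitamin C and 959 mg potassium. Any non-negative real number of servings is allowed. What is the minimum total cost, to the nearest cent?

$1.95

An LP optimum is at a vertex; with two nutrient constraints at most two foods are used. Check each candidate.
strawberries only: max(521/85, 959/188) = 6.129 servings → $4.29.
bell pepper only: max(521/200, 959/271) = 3.539 servings → $1.95.
strawberries + bell pepper with both tight: 3.475 servings and 1.128 servings → $3.05.
The minimum over all feasible corners is $1.95.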